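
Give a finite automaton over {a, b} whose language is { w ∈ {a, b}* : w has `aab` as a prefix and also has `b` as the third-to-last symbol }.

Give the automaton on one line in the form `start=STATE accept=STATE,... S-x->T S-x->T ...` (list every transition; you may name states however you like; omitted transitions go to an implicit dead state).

start=q0 accept=q7,q8,q9,q10 q0-a->q1 q0-b->q2 q1-a->q3 q1-b->q2 q2-a->q2 q2-b->q2 q3-a->q2 q3-b->q4 q4-a->q5 q4-b->q6 q5-a->q7 q5-b->q8 q6-a->q9 q6-b->q10 q7-a->q11 q7-b->q4 q8-a->q5 q8-b->q6 q9-a->q7 q9-b->q8 q10-a->q9 q10-b->q10 q11-a->q11 q11-b->q4

Build one automaton per condition and run them in lockstep. The first has 5 states tracking whether the input so far still matches the prefix `aab`; the second has 15 states tracking the last 3 symbols read. A product state is a pair (one from each), accepting exactly when both do. After merging equivalent states the machine shrinks.
12 states suffice.
          a    b  
>  q0     q1   q2 
   q1     q3   q2 
   q2     q2   q2 
   q3     q2   q4 
   q4     q5   q6 
   q5     q7   q8 
   q6     q9  q10 
 * q7    q11   q4 
 * q8     q5   q6 
 * q9     q7   q8 
 * q10    q9  q10 
   q11   q11   q4 
(> = start, * = accepting)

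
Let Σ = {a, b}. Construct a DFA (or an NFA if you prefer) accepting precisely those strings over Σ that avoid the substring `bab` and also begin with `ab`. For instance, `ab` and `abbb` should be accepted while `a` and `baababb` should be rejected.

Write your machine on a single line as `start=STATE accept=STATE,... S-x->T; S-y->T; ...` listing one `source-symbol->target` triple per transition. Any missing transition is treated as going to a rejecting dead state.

Run two small machines in parallel and take their product. One (4 states) tracks partial matches of the forbidden pattern `bab`; the other (4 states) tracks whether the input so far still matches the prefix `ab`. Each combined state is a pair, one component from each; accept when both components accept. After merging equivalent states the machine shrinks.
        a   b  
>  q0   q1  q2 
   q1   q2  q3 
   q2   q2  q2 
 * q3   q4  q3 
 * q4   q5  q2 
 * q5   q5  q3 
(> = start, * = accepting)

start=q0; accept=q3,q4,q5; q0-a->q1; q0-b->q2; q1-a->q2; q1-b->q3; q2-a->q2; q2-b->q2; q3-a->q4; q3-b->q3; q4-a->q5; q4-b->q2; q5-a->q5; q5-b->q3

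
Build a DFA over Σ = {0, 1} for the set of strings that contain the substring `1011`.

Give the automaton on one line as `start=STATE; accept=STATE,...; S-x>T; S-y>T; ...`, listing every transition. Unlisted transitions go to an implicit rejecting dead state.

start=A; accept=E; A-0>A; A-1>B; B-0>C; B-1>B; C-0>A; C-1>D; D-0>C; D-1>E; E-0>E; E-1>E

Track how much of `1011` has been matched so far: state A is no progress, E is the absorbing accept state reached once `1011` has occurred. Intermediate states record partial matches; on a mismatch, fall back to the longest reusable overlap.
With 5 states:
       0  1 
>  A   A  B 
   B   C  B 
   C   A  D 
   D   C  E 
 * E   E  E 
(> = start, * = accepting)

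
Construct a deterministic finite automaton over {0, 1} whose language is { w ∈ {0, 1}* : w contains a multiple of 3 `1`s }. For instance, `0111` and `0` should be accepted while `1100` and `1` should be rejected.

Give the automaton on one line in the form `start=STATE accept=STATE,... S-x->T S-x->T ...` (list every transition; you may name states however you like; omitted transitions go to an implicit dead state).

Keep the running count of `1`s modulo 3: each `1` advances along the cycle q0 → q1 → q2 → q0 while other symbols loop. Accept at q0.
        0   1  
>* q0   q0  q1 
   q1   q1  q2 
   q2   q2  q0 
(> = start, * = accepting)

start=q0 accept=q0 q0-0->q0 q0-1->q1 q1-0->q1 q1-1->q2 q2-0->q2 q2-1->q0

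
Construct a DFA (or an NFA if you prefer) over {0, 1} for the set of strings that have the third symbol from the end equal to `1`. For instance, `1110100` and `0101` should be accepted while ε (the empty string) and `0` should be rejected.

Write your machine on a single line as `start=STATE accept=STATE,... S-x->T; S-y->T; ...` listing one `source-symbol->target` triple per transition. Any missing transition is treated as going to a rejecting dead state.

start=q0; accept=q11,q12,q13,q14; q0-0->q1; q0-1->q2; q1-0->q3; q1-1->q4; q2-0->q5; q2-1->q6; q3-0->q7; q3-1->q8; q4-0->q9; q4-1->q10; q5-0->q11; q5-1->q12; q6-0->q13; q6-1->q14; q7-0->q7; q7-1->q8; q8-0->q9; q8-1->q10; q9-0->q11; q9-1->q12; q10-0->q13; q10-1->q14; q11-0->q7; q11-1->q8; q12-0->q9; q12-1->q10; q13-0->q11; q13-1->q12; q14-0->q13; q14-1->q14

A DFA must remember the last 3 symbols (since which symbol is third-to-last isn't known until the input ends). Use one state per possible window of the last ≤3 symbols; accept from those whose window starts with `1`.
15 states suffice.
          0    1  
>  q0     q1   q2 
   q1     q3   q4 
   q2     q5   q6 
   q3     q7   q8 
   q4     q9  q10 
   q5    q11  q12 
   q6    q13  q14 
   q7     q7   q8 
   q8     q9  q10 
   q9    q11  q12 
   q10   q13  q14 
 * q11    q7   q8 
 * q12    q9  q10 
 * q13   q11  q12 
 * q14   q13  q14 
(> = start, * = accepting)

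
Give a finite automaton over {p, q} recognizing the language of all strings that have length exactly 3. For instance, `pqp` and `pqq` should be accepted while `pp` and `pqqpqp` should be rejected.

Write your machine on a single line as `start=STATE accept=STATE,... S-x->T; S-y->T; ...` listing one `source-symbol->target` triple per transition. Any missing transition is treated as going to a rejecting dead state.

start=S0; accept=S3; S0-p->S1; S0-q->S1; S1-p->S2; S1-q->S2; S2-p->S3; S2-q->S3; S3-p->S4; S3-q->S4; S4-p->S4; S4-q->S4

We only need to distinguish lengths 0, 1, …, 3, and '>3'. Chain S0 → S1 → S2 → S3 → S4 on every symbol, with S4 looping. Accepting states: {S3}.
A 5-state machine:
        p   q  
>  S0   S1  S1 
   S1   S2  S2 
   S2   S3  S3 
 * S3   S4  S4 
   S4   S4  S4 
(> = start, * = accepting)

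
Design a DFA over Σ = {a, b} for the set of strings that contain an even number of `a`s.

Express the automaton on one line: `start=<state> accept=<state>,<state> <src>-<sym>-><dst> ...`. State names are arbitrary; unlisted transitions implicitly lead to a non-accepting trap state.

Keep the running count of `a`s modulo 2: each `a` advances along the cycle q0 → q1 → q0 while other symbols loop. Accept at q0.
With 2 states:
        a   b  
>* q0   q1  q0 
   q1   q0  q1 
(> = start, * = accepting)

start=q0 accept=q0 q0-a->q1 q0-b->q0 q1-a->q0 q1-b->q1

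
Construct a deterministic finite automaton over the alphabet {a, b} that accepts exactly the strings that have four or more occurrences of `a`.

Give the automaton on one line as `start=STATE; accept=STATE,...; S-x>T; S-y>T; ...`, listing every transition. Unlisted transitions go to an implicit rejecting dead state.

Count `a`s, saturating at 5: states S0 through S4 mean 0 through 4 `a`s seen; S5 means more than 4. Each `a` increments (capped at S5); other symbols loop. Accept from {S4, S5}.
With 6 states:
        a   b  
>  S0   S1  S0 
   S1   S2  S1 
   S2   S3  S2 
   S3   S4  S3 
 * S4   S5  S4 
 * S5   S5  S5 
(> = start, * = accepting)

start=S0; accept=S4,S5; S0-a>S1; S0-b>S0; S1-a>S2; S1-b>S1; S2-a>S3; S2-b>S2; S3-a>S4; S3-b>S3; S4-a>S5; S4-b>S4; S5-a>S5; S5-b>S5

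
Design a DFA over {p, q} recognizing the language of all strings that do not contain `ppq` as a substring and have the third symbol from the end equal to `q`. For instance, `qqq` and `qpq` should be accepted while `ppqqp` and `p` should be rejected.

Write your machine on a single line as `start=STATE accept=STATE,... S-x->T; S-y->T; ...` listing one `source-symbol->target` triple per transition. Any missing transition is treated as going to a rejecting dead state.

Build one automaton per condition and run them in lockstep. The first has 4 states tracking partial matches of the forbidden pattern `ppq`; the second has 15 states tracking the last 3 symbols read. A product state is a pair (one from each), accepting exactly when both do.
With 22 states:
       p  q 
>  A   B  C 
   B   D  E 
   C   F  G 
   D   H  I 
   E   J  K 
   F   L  M 
   G   N  O 
   H   H  I 
   I   P  Q 
   J   L  M 
   K   N  O 
 * L   H  I 
 * M   J  K 
 * N   L  M 
 * O   N  O 
   P   R  S 
   Q   T  U 
   R   V  I 
   S   P  Q 
   T   R  S 
   U   T  U 
   V   V  I 
(> = start, * = accepting)

start=A; accept=L,M,N,O; A-p->B; A-q->C; B-p->D; B-q->E; C-p->F; C-q->G; D-p->H; D-q->I; E-p->J; E-q->K; F-p->L; F-q->M; G-p->N; G-q->O; H-p->H; H-q->I; I-p->P; I-q->Q; J-p->L; J-q->M; K-p->N; K-q->O; L-p->H; L-q->I; M-p->J; M-q->K; N-p->L; N-q->M; O-p->N; O-q->O; P-p->R; P-q->S; Q-p->T; Q-q->U; R-p->V; R-q->I; S-p->P; S-q->Q; T-p->R; T-q->S; U-p->T; U-q->U; V-p->V; V-q->I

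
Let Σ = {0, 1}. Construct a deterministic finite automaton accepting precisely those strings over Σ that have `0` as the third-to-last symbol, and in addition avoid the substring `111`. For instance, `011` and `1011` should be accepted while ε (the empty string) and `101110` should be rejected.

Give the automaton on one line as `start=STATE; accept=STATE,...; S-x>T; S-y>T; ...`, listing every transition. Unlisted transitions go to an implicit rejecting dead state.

start=q0; accept=q6,q7,q8,q9; q0-0>q1; q0-1>q2; q1-0>q3; q1-1>q4; q2-0>q1; q2-1>q5; q3-0>q6; q3-1>q7; q4-0>q8; q4-1>q9; q5-0>q1; q5-1>q10; q6-0>q6; q6-1>q7; q7-0>q8; q7-1>q9; q8-0>q3; q8-1>q4; q9-0>q1; q9-1>q10; q10-0>q10; q10-1>q10

Handle the two conditions separately and then intersect. One (15 states) tracks the last 3 symbols read; the other (4 states) tracks partial matches of the forbidden pattern `111`. Each combined state is a pair, one component from each; accept when both components accept. After merging equivalent states the machine shrinks.
          0    1  
>  q0     q1   q2 
   q1     q3   q4 
   q2     q1   q5 
   q3     q6   q7 
   q4     q8   q9 
   q5     q1  q10 
 * q6     q6   q7 
 * q7     q8   q9 
 * q8     q3   q4 
 * q9     q1  q10 
   q10   q10  q10 
(> = start, * = accepting)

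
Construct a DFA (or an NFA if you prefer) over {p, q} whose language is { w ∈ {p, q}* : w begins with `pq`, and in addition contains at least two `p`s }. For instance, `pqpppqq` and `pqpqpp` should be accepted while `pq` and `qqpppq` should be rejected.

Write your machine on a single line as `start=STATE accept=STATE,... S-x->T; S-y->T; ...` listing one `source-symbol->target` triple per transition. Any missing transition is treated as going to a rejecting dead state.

start=S0; accept=S4; S0-p->S1; S0-q->S2; S1-p->S2; S1-q->S3; S2-p->S2; S2-q->S2; S3-p->S4; S3-q->S3; S4-p->S4; S4-q->S4

Run two small machines in parallel and take their product. One (4 states) tracks whether the input so far still matches the prefix `pq`; the other (4 states) tracks the count of `p`s, saturating at 3. Each combined state is a pair, one component from each; accept when both components accept. Equivalent product states are then merged.
        p   q  
>  S0   S1  S2 
   S1   S2  S3 
   S2   S2  S2 
   S3   S4  S3 
 * S4   S4  S4 
(> = start, * = accepting)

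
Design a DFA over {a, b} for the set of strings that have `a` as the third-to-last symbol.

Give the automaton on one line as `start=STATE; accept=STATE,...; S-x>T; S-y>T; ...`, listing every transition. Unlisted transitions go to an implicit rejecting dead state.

Because acceptance depends on a position counted from the end, the machine has to buffer the most recent 3 symbols. Make each state the string of the last up-to-3 symbols read; on input `x` shift the window left and append `x`. Accept when the buffered window has length 3 and begins with `a`.
          a    b  
>  S0     S1   S2 
   S1     S3   S4 
   S2     S5   S6 
   S3     S7   S8 
   S4     S9  S10 
   S5    S11  S12 
   S6    S13  S14 
 * S7     S7   S8 
 * S8     S9  S10 
 * S9    S11  S12 
 * S10   S13  S14 
   S11    S7   S8 
   S12    S9  S10 
   S13   S11  S12 
   S14   S13  S14 
(> = start, * = accepting)

start=S0; accept=S7,S8,S9,S10; S0-a>S1; S0-b>S2; S1-a>S3; S1-b>S4; S2-a>S5; S2-b>S6; S3-a>S7; S3-b>S8; S4-a>S9; S4-b>S10; S5-a>S11; S5-b>S12; S6-a>S13; S6-b>S14; S7-a>S7; S7-b>S8; S8-a>S9; S8-b>S10; S9-a>S11; S9-b>S12; S10-a>S13; S10-b>S14; S11-a>S7; S11-b>S8; S12-a>S9; S12-b>S10; S13-a>S11; S13-b>S12; S14-a>S13; S14-b>S14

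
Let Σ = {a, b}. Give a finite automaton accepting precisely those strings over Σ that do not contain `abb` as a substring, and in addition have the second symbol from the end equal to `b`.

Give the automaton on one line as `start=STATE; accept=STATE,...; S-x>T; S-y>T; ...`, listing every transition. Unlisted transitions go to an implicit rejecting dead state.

Handle the two conditions separately and then intersect. The first has 4 states tracking partial matches of the forbidden pattern `abb`; the second has 7 states tracking the last 2 symbols read. A product state is a pair (one from each), accepting exactly when both do.
11 states suffice.
          a    b  
>  q0     q1   q2 
   q1     q3   q4 
   q2     q5   q6 
   q3     q3   q4 
   q4     q5   q7 
 * q5     q3   q4 
 * q6     q5   q6 
   q7     q8   q7 
   q8     q9  q10 
   q9     q9  q10 
   q10    q8   q7 
(> = start, * = accepting)

start=q0; accept=q5,q6; q0-a>q1; q0-b>q2; q1-a>q3; q1-b>q4; q2-a>q5; q2-b>q6; q3-a>q3; q3-b>q4; q4-a>q5; q4-b>q7; q5-a>q3; q5-b>q4; q6-a>q5; q6-b>q6; q7-a>q8; q7-b>q7; q8-a>q9; q8-b>q10; q9-a>q9; q9-b>q10; q10-a>q8; q10-b>q7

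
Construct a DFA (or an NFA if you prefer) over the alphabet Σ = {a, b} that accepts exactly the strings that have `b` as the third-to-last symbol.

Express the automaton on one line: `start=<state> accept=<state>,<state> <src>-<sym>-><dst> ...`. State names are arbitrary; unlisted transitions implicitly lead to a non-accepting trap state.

Because acceptance depends on a position counted from the end, the machine has to buffer the most recent 3 symbols. Make each state the string of the last up-to-3 symbols read; on input `x` shift the window left and append `x`. Accept when the buffered window has length 3 and begins with `b`.
15 states suffice.
          a    b  
>  S0     S1   S2 
   S1     S3   S4 
   S2     S5   S6 
   S3     S7   S8 
   S4     S9  S10 
   S5    S11  S12 
   S6    S13  S14 
   S7     S7   S8 
   S8     S9  S10 
   S9    S11  S12 
   S10   S13  S14 
 * S11    S7   S8 
 * S12    S9  S10 
 * S13   S11  S12 
 * S14   S13  S14 
(> = start, * = accepting)

start=S0 accept=S11,S12,S13,S14 S0-a->S1 S0-b->S2 S1-a->S3 S1-b->S4 S2-a->S5 S2-b->S6 S3-a->S7 S3-b->S8 S4-a->S9 S4-b->S10 S5-a->S11 S5-b->S12 S6-a->S13 S6-b->S14 S7-a->S7 S7-b->S8 S8-a->S9 S8-b->S10 S9-a->S11 S9-b->S12 S10-a->S13 S10-b->S14 S11-a->S7 S11-b->S8 S12-a->S9 S12-b->S10 S13-a->S11 S13-b->S12 S14-a->S13 S14-b->S14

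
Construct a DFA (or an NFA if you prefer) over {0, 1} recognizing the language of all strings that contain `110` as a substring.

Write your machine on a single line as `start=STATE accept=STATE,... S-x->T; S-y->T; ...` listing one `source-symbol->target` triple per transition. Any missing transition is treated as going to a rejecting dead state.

start=A; accept=D; A-0->A; A-1->B; B-0->A; B-1->C; C-0->D; C-1->C; D-0->D; D-1->D

States A..C record the length of the longest prefix of `110` that matches the current input suffix. Reaching D means `110` has been seen, and we stay there forever. Accept from D.
With 4 states:
       0  1 
>  A   A  B 
   B   A  C 
   C   D  C 
 * D   D  D 
(> = start, * = accepting)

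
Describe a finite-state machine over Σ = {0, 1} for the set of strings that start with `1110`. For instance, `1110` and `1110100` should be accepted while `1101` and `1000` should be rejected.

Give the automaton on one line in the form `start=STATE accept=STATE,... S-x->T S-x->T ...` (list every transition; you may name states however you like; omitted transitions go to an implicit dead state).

start=A accept=E A-0->F A-1->B B-0->F B-1->C C-0->F C-1->D D-0->E D-1->F E-0->E E-1->E F-0->F F-1->F

Check the first 4 symbols one by one: A through D record how many have matched `1110` so far; any wrong symbol goes to the dead state F. After all 4 match we enter the accepting sink E.
       0  1 
>  A   F  B 
   B   F  C 
   C   F  D 
   D   E  F 
 * E   E  E 
   F   F  F 
(> = start, * = accepting)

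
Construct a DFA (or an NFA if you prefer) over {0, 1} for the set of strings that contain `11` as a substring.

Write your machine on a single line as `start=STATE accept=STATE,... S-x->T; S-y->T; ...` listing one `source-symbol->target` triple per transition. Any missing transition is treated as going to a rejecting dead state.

start=q0; accept=q2; q0-0->q0; q0-1->q1; q1-0->q0; q1-1->q2; q2-0->q2; q2-1->q2

Track how much of `11` has been matched so far: state q0 is no progress, q2 is the absorbing accept state reached once `11` has occurred. Intermediate states record partial matches; on a mismatch, fall back to the longest reusable overlap.
3 states suffice.
        0   1  
>  q0   q0  q1 
   q1   q0  q2 
 * q2   q2  q2 
(> = start, * = accepting)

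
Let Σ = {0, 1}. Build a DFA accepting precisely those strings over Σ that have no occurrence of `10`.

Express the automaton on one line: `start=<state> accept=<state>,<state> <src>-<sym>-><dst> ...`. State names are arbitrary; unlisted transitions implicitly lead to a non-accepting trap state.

Track partial matches of the forbidden pattern `10`. State q2 is a dead state reached once `10` has occurred; every other state accepts. q0 means no part of `10` is currently matched.
A 3-state machine:
        0   1  
>* q0   q0  q1 
 * q1   q2  q1 
   q2   q2  q2 
(> = start, * = accepting)

start=q0 accept=q0,q1 q0-0->q0 q0-1->q1 q1-0->q2 q1-1->q1 q2-0->q2 q2-1->q2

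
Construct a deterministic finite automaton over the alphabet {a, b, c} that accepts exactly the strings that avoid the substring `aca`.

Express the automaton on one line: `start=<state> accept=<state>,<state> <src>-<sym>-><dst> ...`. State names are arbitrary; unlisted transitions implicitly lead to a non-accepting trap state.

start=q0 accept=q0,q1,q2 q0-a->q1 q0-b->q0 q0-c->q0 q1-a->q1 q1-b->q0 q1-c->q2 q2-a->q3 q2-b->q0 q2-c->q0 q3-a->q3 q3-b->q3 q3-c->q3

Track partial matches of the forbidden pattern `aca`. State q3 is a dead state reached once `aca` has occurred; every other state accepts. q0 means no part of `aca` is currently matched.
4 states suffice.
        a   b   c  
>* q0   q1  q0  q0 
 * q1   q1  q0  q2 
 * q2   q3  q0  q0 
   q3   q3  q3  q3 
(> = start, * = accepting)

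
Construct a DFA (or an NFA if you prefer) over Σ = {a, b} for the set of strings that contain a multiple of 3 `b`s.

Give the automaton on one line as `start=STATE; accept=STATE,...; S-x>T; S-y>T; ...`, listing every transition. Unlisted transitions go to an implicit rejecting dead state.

start=q0; accept=q0; q0-a>q0; q0-b>q1; q1-a>q1; q1-b>q2; q2-a>q2; q2-b>q0

The only thing that matters is how many `b`s have appeared, reduced mod 3. Use one state per residue: q0 for 0, …, q2 for 2. Reading `b` moves to the next residue; anything else stays put. q0 is accepting.
With 3 states:
        a   b  
>* q0   q0  q1 
   q1   q1  q2 
   q2   q2  q0 
(> = start, * = accepting)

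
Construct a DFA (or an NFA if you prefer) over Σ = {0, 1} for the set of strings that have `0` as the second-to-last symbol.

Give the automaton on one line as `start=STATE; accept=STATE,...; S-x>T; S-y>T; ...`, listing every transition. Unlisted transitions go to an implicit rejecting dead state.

A DFA must remember the last 2 symbols (since which symbol is second-to-last isn't known until the input ends). Use one state per possible window of the last ≤2 symbols; accept from those whose window starts with `0`.
With 7 states:
        0   1  
>  q0   q1  q2 
   q1   q3  q4 
   q2   q5  q6 
 * q3   q3  q4 
 * q4   q5  q6 
   q5   q3  q4 
   q6   q5  q6 
(> = start, * = accepting)

start=q0; accept=q3,q4; q0-0>q1; q0-1>q2; q1-0>q3; q1-1>q4; q2-0>q5; q2-1>q6; q3-0>q3; q3-1>q4; q4-0>q5; q4-1>q6; q5-0>q3; q5-1>q4; q6-0>q5; q6-1>q6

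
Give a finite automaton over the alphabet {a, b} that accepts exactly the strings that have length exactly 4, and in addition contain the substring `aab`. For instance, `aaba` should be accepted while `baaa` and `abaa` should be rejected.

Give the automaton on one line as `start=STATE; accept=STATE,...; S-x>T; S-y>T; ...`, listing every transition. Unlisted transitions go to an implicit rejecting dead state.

Build one automaton per condition and run them in lockstep. The first has 6 states tracking the input length, saturating at 5; the second has 4 states tracking whether and how much of `aab` has been seen. A product state is a pair (one from each), accepting exactly when both do. Equivalent product states are then merged.
A 9-state machine:
        a   b  
>  q0   q1  q2 
   q1   q3  q4 
   q2   q5  q4 
   q3   q6  q7 
   q4   q4  q4 
   q5   q6  q4 
   q6   q4  q8 
   q7   q8  q8 
 * q8   q4  q4 
(> = start, * = accepting)

start=q0; accept=q8; q0-a>q1; q0-b>q2; q1-a>q3; q1-b>q4; q2-a>q5; q2-b>q4; q3-a>q6; q3-b>q7; q4-a>q4; q4-b>q4; q5-a>q6; q5-b>q4; q6-a>q4; q6-b>q8; q7-a>q8; q7-b>q8; q8-a>q4; q8-b>q4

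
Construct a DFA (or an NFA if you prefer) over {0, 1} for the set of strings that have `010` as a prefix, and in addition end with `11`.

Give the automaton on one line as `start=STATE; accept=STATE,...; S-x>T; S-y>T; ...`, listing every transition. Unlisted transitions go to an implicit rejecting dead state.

start=q0; accept=q6; q0-0>q1; q0-1>q2; q1-0>q2; q1-1>q3; q2-0>q2; q2-1>q2; q3-0>q4; q3-1>q2; q4-0>q4; q4-1>q5; q5-0>q4; q5-1>q6; q6-0>q4; q6-1>q6

Build one automaton per condition and run them in lockstep. One (5 states) tracks whether the input so far still matches the prefix `010`; the other (3 states) tracks how much of the suffix `11` has currently been matched. Each combined state is a pair, one component from each; accept when both components accept. Equivalent product states are then merged.
        0   1  
>  q0   q1  q2 
   q1   q2  q3 
   q2   q2  q2 
   q3   q4  q2 
   q4   q4  q5 
   q5   q4  q6 
 * q6   q4  q6 
(> = start, * = accepting)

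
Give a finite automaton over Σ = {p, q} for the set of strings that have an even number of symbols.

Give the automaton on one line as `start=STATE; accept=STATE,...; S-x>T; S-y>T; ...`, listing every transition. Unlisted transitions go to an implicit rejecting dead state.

Count input length modulo 2: every symbol advances one step around the cycle A → B → A. Accept at A.
A 2-state machine:
       p  q 
>* A   B  B 
   B   A  A 
(> = start, * = accepting)

start=A; accept=A; A-p>B; A-q>B; B-p>A; B-q>A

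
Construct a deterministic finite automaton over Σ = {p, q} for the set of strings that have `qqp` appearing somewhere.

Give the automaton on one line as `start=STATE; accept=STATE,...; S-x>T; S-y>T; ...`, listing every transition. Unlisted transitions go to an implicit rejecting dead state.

start=S0; accept=S3; S0-p>S0; S0-q>S1; S1-p>S0; S1-q>S2; S2-p>S3; S2-q>S2; S3-p>S3; S3-q>S3

States S0..S2 record the length of the longest prefix of `qqp` that matches the current input suffix. Reaching S3 means `qqp` has been seen, and we stay there forever. Accept from S3.
With 4 states:
        p   q  
>  S0   S0  S1 
   S1   S0  S2 
   S2   S3  S2 
 * S3   S3  S3 
(> = start, * = accepting)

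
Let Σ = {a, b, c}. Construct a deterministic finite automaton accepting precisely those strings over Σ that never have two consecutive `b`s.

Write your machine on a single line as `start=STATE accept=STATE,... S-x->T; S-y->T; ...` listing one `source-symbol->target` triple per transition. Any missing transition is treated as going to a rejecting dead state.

start=s0; accept=s0,s1; s0-a->s0; s0-b->s1; s0-c->s0; s1-a->s0; s1-b->s2; s1-c->s0; s2-a->s2; s2-b->s2; s2-c->s2

This is the complement of 'contains `bb`'. Use the same substring-matching states — s0 through s2 holding how much of `bb` has just been matched — but flip the accepting set: everything except the trap s2 accepts.
3 states suffice.
        a   b   c  
>* s0   s0  s1  s0 
 * s1   s0  s2  s0 
   s2   s2  s2  s2 
(> = start, * = accepting)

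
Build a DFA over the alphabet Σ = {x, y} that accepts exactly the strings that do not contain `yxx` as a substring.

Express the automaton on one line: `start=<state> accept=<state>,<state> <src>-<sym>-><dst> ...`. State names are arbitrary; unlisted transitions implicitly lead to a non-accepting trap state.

start=q0 accept=q0,q1,q2 q0-x->q0 q0-y->q1 q1-x->q2 q1-y->q1 q2-x->q3 q2-y->q1 q3-x->q3 q3-y->q3

This is the complement of 'contains `yxx`'. Use the same substring-matching states — q0 through q3 holding how much of `yxx` has just been matched — but flip the accepting set: everything except the trap q3 accepts.
With 4 states:
        x   y  
>* q0   q0  q1 
 * q1   q2  q1 
 * q2   q3  q1 
   q3   q3  q3 
(> = start, * = accepting)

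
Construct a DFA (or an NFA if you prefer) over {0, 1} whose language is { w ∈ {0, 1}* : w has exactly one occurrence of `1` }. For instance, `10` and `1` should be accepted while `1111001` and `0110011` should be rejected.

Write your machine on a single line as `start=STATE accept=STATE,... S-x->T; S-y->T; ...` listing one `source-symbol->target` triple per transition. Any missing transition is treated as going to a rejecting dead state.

start=q0; accept=q1; q0-0->q0; q0-1->q1; q1-0->q1; q1-1->q2; q2-0->q2; q2-1->q2

Only the number of `1`s matters, and only up to 2. Make a chain q0 → q1 → q2 advanced by each `1` (with q2 absorbing); every other symbol self-loops. The accepting set is {q1}.
With 3 states:
        0   1  
>  q0   q0  q1 
 * q1   q1  q2 
   q2   q2  q2 
(> = start, * = accepting)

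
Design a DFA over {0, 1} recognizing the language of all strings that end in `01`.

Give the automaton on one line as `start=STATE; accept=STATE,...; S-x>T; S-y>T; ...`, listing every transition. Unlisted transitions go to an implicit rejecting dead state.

start=q0; accept=q2; q0-0>q1; q0-1>q0; q1-0>q1; q1-1>q2; q2-0>q1; q2-1>q0

Let each state record the length of the longest suffix of the input read so far that is also a prefix of `01`. q1 means the last symbol is `0`; q2 means the last 2 symbols are `01`. Accept only at q2, where the string currently ends in `01`.
With 3 states:
        0   1  
>  q0   q1  q0 
   q1   q1  q2 
 * q2   q1  q0 
(> = start, * = accepting)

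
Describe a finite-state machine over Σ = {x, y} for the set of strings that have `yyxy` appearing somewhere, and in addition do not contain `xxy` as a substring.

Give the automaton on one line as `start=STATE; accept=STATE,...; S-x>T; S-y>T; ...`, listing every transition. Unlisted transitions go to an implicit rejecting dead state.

start=S0; accept=S6,S7,S8; S0-x>S1; S0-y>S2; S1-x>S3; S1-y>S2; S2-x>S1; S2-y>S4; S3-x>S3; S3-y>S3; S4-x>S5; S4-y>S4; S5-x>S3; S5-y>S6; S6-x>S7; S6-y>S6; S7-x>S8; S7-y>S6; S8-x>S8; S8-y>S3

Build one automaton per condition and run them in lockstep. One (5 states) tracks whether and how much of `yyxy` has been seen; the other (4 states) tracks partial matches of the forbidden pattern `xxy`. Each combined state is a pair, one component from each; accept when both components accept. After merging equivalent states the machine shrinks.
With 9 states:
        x   y  
>  S0   S1  S2 
   S1   S3  S2 
   S2   S1  S4 
   S3   S3  S3 
   S4   S5  S4 
   S5   S3  S6 
 * S6   S7  S6 
 * S7   S8  S6 
 * S8   S8  S3 
(> = start, * = accepting)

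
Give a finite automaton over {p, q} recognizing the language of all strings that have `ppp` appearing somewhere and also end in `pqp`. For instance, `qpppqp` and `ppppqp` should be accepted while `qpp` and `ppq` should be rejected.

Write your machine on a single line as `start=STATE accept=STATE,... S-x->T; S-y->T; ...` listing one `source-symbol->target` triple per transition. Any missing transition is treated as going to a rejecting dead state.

start=A; accept=F; A-p->B; A-q->A; B-p->C; B-q->A; C-p->D; C-q->A; D-p->D; D-q->E; E-p->F; E-q->G; F-p->D; F-q->E; G-p->D; G-q->G

Build one automaton per condition and run them in lockstep. The first has 4 states tracking whether and how much of `ppp` has been seen; the second has 4 states tracking how much of the suffix `pqp` has currently been matched. A product state is a pair (one from each), accepting exactly when both do. Minimizing collapses redundant product states.
       p  q 
>  A   B  A 
   B   C  A 
   C   D  A 
   D   D  E 
   E   F  G 
 * F   D  E 
   G   D  G 
(> = start, * = accepting)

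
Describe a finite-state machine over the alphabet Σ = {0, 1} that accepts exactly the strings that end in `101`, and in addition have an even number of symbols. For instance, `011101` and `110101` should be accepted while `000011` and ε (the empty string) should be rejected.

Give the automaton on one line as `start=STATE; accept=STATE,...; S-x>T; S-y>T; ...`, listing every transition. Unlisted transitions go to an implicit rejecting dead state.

start=q0; accept=q4; q0-0>q1; q0-1>q1; q1-0>q0; q1-1>q2; q2-0>q3; q2-1>q1; q3-0>q0; q3-1>q4; q4-0>q3; q4-1>q1

Run two small machines in parallel and take their product. The first has 4 states tracking how much of the suffix `101` has currently been matched; the second has 2 states tracking the input length modulo 2. A product state is a pair (one from each), accepting exactly when both do. Equivalent product states are then merged.
A 5-state machine:
        0   1  
>  q0   q1  q1 
   q1   q0  q2 
   q2   q3  q1 
   q3   q0  q4 
 * q4   q3  q1 
(> = start, * = accepting)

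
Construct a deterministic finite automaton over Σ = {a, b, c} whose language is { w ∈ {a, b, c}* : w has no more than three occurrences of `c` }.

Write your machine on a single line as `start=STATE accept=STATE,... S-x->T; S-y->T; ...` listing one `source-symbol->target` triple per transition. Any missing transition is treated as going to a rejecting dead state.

start=q0; accept=q0,q1,q2,q3; q0-a->q0; q0-b->q0; q0-c->q1; q1-a->q1; q1-b->q1; q1-c->q2; q2-a->q2; q2-b->q2; q2-c->q3; q3-a->q3; q3-b->q3; q3-c->q4; q4-a->q4; q4-b->q4; q4-c->q4

Count `c`s, saturating at 4: states q0 through q3 mean 0 through 3 `c`s seen; q4 means more than 3. Each `c` increments (capped at q4); other symbols loop. Accept from {q0, q1, q2, q3}.
A 5-state machine:
        a   b   c  
>* q0   q0  q0  q1 
 * q1   q1  q1  q2 
 * q2   q2  q2  q3 
 * q3   q3  q3  q4 
   q4   q4  q4  q4 
(> = start, * = accepting)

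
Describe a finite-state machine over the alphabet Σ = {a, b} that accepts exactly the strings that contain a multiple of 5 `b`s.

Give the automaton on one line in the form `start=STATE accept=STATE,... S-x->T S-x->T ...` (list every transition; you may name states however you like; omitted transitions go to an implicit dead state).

The only thing that matters is how many `b`s have appeared, reduced mod 5. Use one state per residue: s0 for 0, …, s4 for 4. Reading `b` moves to the next residue; anything else stays put. s0 is accepting.
5 states suffice.
        a   b  
>* s0   s0  s1 
   s1   s1  s2 
   s2   s2  s3 
   s3   s3  s4 
   s4   s4  s0 
(> = start, * = accepting)

start=s0 accept=s0 s0-a->s0 s0-b->s1 s1-a->s1 s1-b->s2 s2-a->s2 s2-b->s3 s3-a->s3 s3-b->s4 s4-a->s4 s4-b->s0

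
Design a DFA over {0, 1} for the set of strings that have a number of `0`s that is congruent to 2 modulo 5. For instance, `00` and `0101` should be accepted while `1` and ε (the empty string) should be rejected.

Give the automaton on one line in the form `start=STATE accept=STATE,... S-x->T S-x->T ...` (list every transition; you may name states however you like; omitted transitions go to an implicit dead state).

The only thing that matters is how many `0`s have appeared, reduced mod 5. Use one state per residue: q0 for 0, …, q4 for 4. Reading `0` moves to the next residue; anything else stays put. q2 is accepting.
5 states suffice.
        0   1  
>  q0   q1  q0 
   q1   q2  q1 
 * q2   q3  q2 
   q3   q4  q3 
   q4   q0  q4 
(> = start, * = accepting)

start=q0 accept=q2 q0-0->q1 q0-1->q0 q1-0->q2 q1-1->q1 q2-0->q3 q2-1->q2 q3-0->q4 q3-1->q3 q4-0->q0 q4-1->q4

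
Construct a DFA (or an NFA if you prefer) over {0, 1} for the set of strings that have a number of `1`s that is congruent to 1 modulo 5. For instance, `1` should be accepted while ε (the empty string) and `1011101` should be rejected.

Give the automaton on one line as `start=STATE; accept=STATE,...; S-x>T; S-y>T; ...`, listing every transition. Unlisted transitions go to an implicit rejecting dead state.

The only thing that matters is how many `1`s have appeared, reduced mod 5. Use one state per residue: q0 for 0, …, q4 for 4. Reading `1` moves to the next residue; anything else stays put. q1 is accepting.
5 states suffice.
        0   1  
>  q0   q0  q1 
 * q1   q1  q2 
   q2   q2  q3 
   q3   q3  q4 
   q4   q4  q0 
(> = start, * = accepting)

start=q0; accept=q1; q0-0>q0; q0-1>q1; q1-0>q1; q1-1>q2; q2-0>q2; q2-1>q3; q3-0>q3; q3-1>q4; q4-0>q4; q4-1>q0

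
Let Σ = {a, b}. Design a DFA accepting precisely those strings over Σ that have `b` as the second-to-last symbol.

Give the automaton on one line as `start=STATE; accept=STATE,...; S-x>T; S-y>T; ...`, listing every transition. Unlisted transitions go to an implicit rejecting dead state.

start=s0; accept=s5,s6; s0-a>s1; s0-b>s2; s1-a>s3; s1-b>s4; s2-a>s5; s2-b>s6; s3-a>s3; s3-b>s4; s4-a>s5; s4-b>s6; s5-a>s3; s5-b>s4; s6-a>s5; s6-b>s6

A DFA must remember the last 2 symbols (since which symbol is second-to-last isn't known until the input ends). Use one state per possible window of the last ≤2 symbols; accept from those whose window starts with `b`.
With 7 states:
        a   b  
>  s0   s1  s2 
   s1   s3  s4 
   s2   s5  s6 
   s3   s3  s4 
   s4   s5  s6 
 * s5   s3  s4 
 * s6   s5  s6 
(> = start, * = accepting)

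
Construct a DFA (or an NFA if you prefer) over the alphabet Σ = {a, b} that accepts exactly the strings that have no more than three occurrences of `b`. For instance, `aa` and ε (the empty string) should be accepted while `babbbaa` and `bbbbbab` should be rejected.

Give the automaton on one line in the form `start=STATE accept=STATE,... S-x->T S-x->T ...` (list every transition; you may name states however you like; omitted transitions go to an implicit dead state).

start=s0 accept=s0,s1,s2,s3 s0-a->s0 s0-b->s1 s1-a->s1 s1-b->s2 s2-a->s2 s2-b->s3 s3-a->s3 s3-b->s4 s4-a->s4 s4-b->s4

Count `b`s, saturating at 4: states s0 through s3 mean 0 through 3 `b`s seen; s4 means more than 3. Each `b` increments (capped at s4); other symbols loop. Accept from {s0, s1, s2, s3}.
5 states suffice.
        a   b  
>* s0   s0  s1 
 * s1   s1  s2 
 * s2   s2  s3 
 * s3   s3  s4 
   s4   s4  s4 
(> = start, * = accepting)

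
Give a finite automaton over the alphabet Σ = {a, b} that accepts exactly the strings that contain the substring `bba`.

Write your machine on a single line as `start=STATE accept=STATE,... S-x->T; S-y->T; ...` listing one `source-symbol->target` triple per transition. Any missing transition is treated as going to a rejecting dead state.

start=q0; accept=q3; q0-a->q0; q0-b->q1; q1-a->q0; q1-b->q2; q2-a->q3; q2-b->q2; q3-a->q3; q3-b->q3

States q0..q2 record the length of the longest prefix of `bba` that matches the current input suffix. Reaching q3 means `bba` has been seen, and we stay there forever. Accept from q3.
A 4-state machine:
        a   b  
>  q0   q0  q1 
   q1   q0  q2 
   q2   q3  q2 
 * q3   q3  q3 
(> = start, * = accepting)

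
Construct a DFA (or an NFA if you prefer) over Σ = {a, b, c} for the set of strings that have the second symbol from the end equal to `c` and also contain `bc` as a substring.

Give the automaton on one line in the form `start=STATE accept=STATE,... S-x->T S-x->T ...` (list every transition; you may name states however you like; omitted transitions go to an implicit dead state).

start=q0 accept=q3,q4 q0-a->q0 q0-b->q1 q0-c->q0 q1-a->q0 q1-b->q1 q1-c->q2 q2-a->q3 q2-b->q3 q2-c->q4 q3-a->q5 q3-b->q5 q3-c->q2 q4-a->q3 q4-b->q3 q4-c->q4 q5-a->q5 q5-b->q5 q5-c->q2

Handle the two conditions separately and then intersect. The first has 13 states tracking the last 2 symbols read; the second has 3 states tracking whether and how much of `bc` has been seen. A product state is a pair (one from each), accepting exactly when both do. Minimizing collapses redundant product states.
6 states suffice.
        a   b   c  
>  q0   q0  q1  q0 
   q1   q0  q1  q2 
   q2   q3  q3  q4 
 * q3   q5  q5  q2 
 * q4   q3  q3  q4 
   q5   q5  q5  q2 
(> = start, * = accepting)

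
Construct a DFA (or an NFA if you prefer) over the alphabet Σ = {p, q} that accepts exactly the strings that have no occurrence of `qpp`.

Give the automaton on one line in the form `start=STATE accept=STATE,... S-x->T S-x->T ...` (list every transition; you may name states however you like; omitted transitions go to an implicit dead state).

This is the complement of 'contains `qpp`'. Use the same substring-matching states — S0 through S3 holding how much of `qpp` has just been matched — but flip the accepting set: everything except the trap S3 accepts.
        p   q  
>* S0   S0  S1 
 * S1   S2  S1 
 * S2   S3  S1 
   S3   S3  S3 
(> = start, * = accepting)

start=S0 accept=S0,S1,S2 S0-p->S0 S0-q->S1 S1-p->S2 S1-q->S1 S2-p->S3 S2-q->S1 S3-p->S3 S3-q->S3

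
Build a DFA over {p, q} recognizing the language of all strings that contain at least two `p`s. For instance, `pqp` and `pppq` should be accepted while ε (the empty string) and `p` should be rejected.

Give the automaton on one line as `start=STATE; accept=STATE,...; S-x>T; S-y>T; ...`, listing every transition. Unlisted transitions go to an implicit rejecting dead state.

Only the number of `p`s matters, and only up to 3. Make a chain s0 → s1 → s2 → s3 advanced by each `p` (with s3 absorbing); every other symbol self-loops. The accepting set is {s2, s3}.
4 states suffice.
        p   q  
>  s0   s1  s0 
   s1   s2  s1 
 * s2   s3  s2 
 * s3   s3  s3 
(> = start, * = accepting)

start=s0; accept=s2,s3; s0-p>s1; s0-q>s0; s1-p>s2; s1-q>s1; s2-p>s3; s2-q>s2; s3-p>s3; s3-q>s3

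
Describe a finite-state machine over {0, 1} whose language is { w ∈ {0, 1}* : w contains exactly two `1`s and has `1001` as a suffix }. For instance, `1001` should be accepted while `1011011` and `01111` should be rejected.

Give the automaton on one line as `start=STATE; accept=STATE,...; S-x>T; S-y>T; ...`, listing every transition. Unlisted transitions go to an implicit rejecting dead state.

start=S0; accept=S8; S0-0>S0; S0-1>S1; S1-0>S2; S1-1>S3; S2-0>S4; S2-1>S3; S3-0>S5; S3-1>S6; S4-0>S7; S4-1>S8; S5-0>S9; S5-1>S6; S6-0>S10; S6-1>S6; S7-0>S7; S7-1>S3; S8-0>S5; S8-1>S6; S9-0>S11; S9-1>S12; S10-0>S13; S10-1>S6; S11-0>S11; S11-1>S6; S12-0>S10; S12-1>S6; S13-0>S14; S13-1>S12; S14-0>S14; S14-1>S6

Run two small machines in parallel and take their product. The first has 4 states tracking the count of `1`s, saturating at 3; the second has 5 states tracking how much of the suffix `1001` has currently been matched. A product state is a pair (one from each), accepting exactly when both do.
With 15 states:
          0    1  
>  S0     S0   S1 
   S1     S2   S3 
   S2     S4   S3 
   S3     S5   S6 
   S4     S7   S8 
   S5     S9   S6 
   S6    S10   S6 
   S7     S7   S3 
 * S8     S5   S6 
   S9    S11  S12 
   S10   S13   S6 
   S11   S11   S6 
   S12   S10   S6 
   S13   S14  S12 
   S14   S14   S6 
(> = start, * = accepting)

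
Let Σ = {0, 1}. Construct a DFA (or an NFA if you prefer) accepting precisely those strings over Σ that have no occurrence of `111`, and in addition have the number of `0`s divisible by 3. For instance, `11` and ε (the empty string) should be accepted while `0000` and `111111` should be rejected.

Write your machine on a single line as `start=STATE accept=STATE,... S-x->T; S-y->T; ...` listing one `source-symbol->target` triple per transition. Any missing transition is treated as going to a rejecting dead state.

start=A; accept=A,C,F; A-0->B; A-1->C; B-0->D; B-1->E; C-0->B; C-1->F; D-0->A; D-1->G; E-0->D; E-1->H; F-0->B; F-1->I; G-0->A; G-1->J; H-0->D; H-1->I; I-0->I; I-1->I; J-0->A; J-1->I

Handle the two conditions separately and then intersect. The first has 4 states tracking partial matches of the forbidden pattern `111`; the second has 3 states tracking the count of `0`s modulo 3. A product state is a pair (one from each), accepting exactly when both do. Equivalent product states are then merged.
A 10-state machine:
       0  1 
>* A   B  C 
   B   D  E 
 * C   B  F 
   D   A  G 
   E   D  H 
 * F   B  I 
   G   A  J 
   H   D  I 
   I   I  I 
   J   A  I 
(> = start, * = accepting)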